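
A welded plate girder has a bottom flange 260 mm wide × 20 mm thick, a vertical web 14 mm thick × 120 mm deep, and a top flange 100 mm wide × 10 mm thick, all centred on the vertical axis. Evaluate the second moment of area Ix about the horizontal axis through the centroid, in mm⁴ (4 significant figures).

Ix ≈ 2.056 × 10⁷ mm⁴

Split into non-overlapping primitives; take the origin at the lower-left of the bounding box.
Bottom plate: 260 × 20, A = 5 200 mm², y = 10 mm, Ī = 173 333 mm⁴.
Web plate: 14 × 120, A = 1 680 mm², y = 80 mm, Ī = 2 016 000 mm⁴.
Top plate: 100 × 10, A = 1 000 mm², y = 145 mm, Ī = 8333.33 mm⁴.
Centroid: ȳ = ΣA·y / ΣA = 42.0558 mm.
Transfer each piece to the horizontal axis through the centroid using Ī + A·d² with d = y − 42.0558:
  bottom plate: d = -32.0558 mm → contributes +5 516 732 mm⁴
  web plate: d = 37.9442 mm → contributes +4 434 796 mm⁴
  top plate: d = 102.944 mm → contributes +10 605 834 mm⁴
Total I = 20 557 362 mm⁴.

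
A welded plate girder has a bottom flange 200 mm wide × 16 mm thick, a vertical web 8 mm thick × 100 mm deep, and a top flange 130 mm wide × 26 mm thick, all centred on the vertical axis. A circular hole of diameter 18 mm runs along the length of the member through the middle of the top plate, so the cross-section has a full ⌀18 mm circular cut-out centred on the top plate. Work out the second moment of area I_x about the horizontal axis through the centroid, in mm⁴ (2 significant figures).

Split into non-overlapping primitives; take the origin at the lower-left of the bounding box.
Bottom plate: 200 × 16, A = 3 200 mm², y = 8 mm, Ī = 68 267 mm⁴.
Web plate: 8 × 100, A = 800 mm², y = 66 mm, Ī = 666 667 mm⁴.
Top plate: 130 × 26, A = 3 380 mm², y = 129 mm, Ī = 190 407 mm⁴.
Hole (subtracted): ⌀18, A = 254.5 mm², y = 129 mm, Ī = 5 153 mm⁴.
Centroid: ȳ = ΣA·y / ΣA = 67.59 mm.
Transfer each piece to the horizontal axis through the centroid using Ī + A·d² with d = y − 67.59:
  bottom plate: d = -59.59 mm → contributes +11 430 233 mm⁴
  web plate: d = -1.587 mm → contributes +668 682 mm⁴
  top plate: d = 61.41 mm → contributes +12 938 254 mm⁴
  hole: d = 61.41 mm → contributes −964 896 mm⁴
Total I = 24 072 273 mm⁴.

I_x ≈ 2.4 × 10⁷ mm⁴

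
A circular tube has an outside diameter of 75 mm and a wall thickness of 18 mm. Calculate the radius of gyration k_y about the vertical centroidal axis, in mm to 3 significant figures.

Decompose the section into non-overlapping parts with the origin at the bottom-left of its bounding rectangle.
Outer circle: ⌀75, A = 4417.9 mm², x = 37.5 mm, Ī = 1 553 156 mm⁴.
Bore (subtracted): ⌀39, A = 1194.6 mm², x = 37.5 mm, Ī = 113 561 mm⁴.
By symmetry the centroid is at mid-width, x̄ = 37.5 mm.
All pieces are centred on the vertical centroidal axis, so I = ΣĪ (holes subtracted) = 1 439 595 mm⁴.
Radius of gyration: k = √(I/A) = √(1 439 595 / 3223.3) = 21.134 mm.

k_y ≈ 21.1 mm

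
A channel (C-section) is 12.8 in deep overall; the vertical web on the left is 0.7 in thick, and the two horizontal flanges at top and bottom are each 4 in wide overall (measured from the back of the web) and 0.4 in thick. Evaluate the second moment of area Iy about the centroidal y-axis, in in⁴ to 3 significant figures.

Break the section into simple shapes (no overlaps), measuring from the bottom-left corner of the bounding box.
Web: 0.7 × 12.8, A = 8.96 in², x = 0.35 in, Ī = 0.36587 in⁴.
Top flange (beyond web): 3.3 × 0.4, A = 1.32 in², x = 2.35 in, Ī = 1.1979 in⁴.
Bottom flange (beyond web): 3.3 × 0.4, A = 1.32 in², x = 2.35 in, Ī = 1.1979 in⁴.
Centroid: x̄ = ΣA·x / ΣA = 0.80517 in.
Transfer each piece to the centroidal y-axis using Ī + A·d² with d = x − 0.80517:
  web: d = -0.45517 in → contributes +2.2222 in⁴
  top flange (beyond web): d = 1.5448 in → contributes +4.3481 in⁴
  bottom flange (beyond web): d = 1.5448 in → contributes +4.3481 in⁴
Total I = 10.918 in⁴.

Iy ≈ 10.9 in⁴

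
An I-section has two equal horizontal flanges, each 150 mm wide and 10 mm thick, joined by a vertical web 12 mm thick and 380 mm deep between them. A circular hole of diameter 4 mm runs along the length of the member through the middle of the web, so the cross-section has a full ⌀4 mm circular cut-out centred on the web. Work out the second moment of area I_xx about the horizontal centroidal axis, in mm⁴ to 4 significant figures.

Decompose the section into non-overlapping parts with the origin at the bottom-left of its bounding rectangle.
Bottom flange: 150 × 10, A = 1 500 mm², y = 5 mm, Ī = 12 500 mm⁴.
Web: 12 × 380, A = 4 560 mm², y = 200 mm, Ī = 54 872 000 mm⁴.
Top flange: 150 × 10, A = 1 500 mm², y = 395 mm, Ī = 12 500 mm⁴.
Hole (subtracted): ⌀4, A = 12.5664 mm², y = 200 mm, Ī = 12.5664 mm⁴.
By symmetry the centroid is at mid-height, ȳ = 200 mm.
Transfer each piece to the horizontal centroidal axis using Ī + A·d² with d = y − 200:
  bottom flange: d = -195 mm → contributes +57 050 000 mm⁴
  web: d = 0 mm → contributes +54 872 000 mm⁴
  top flange: d = 195 mm → contributes +57 050 000 mm⁴
  hole: d = 0 mm → contributes −12.5664 mm⁴
Total I = 168 971 987 mm⁴.

I_xx ≈ 1.690 × 10⁸ mm⁴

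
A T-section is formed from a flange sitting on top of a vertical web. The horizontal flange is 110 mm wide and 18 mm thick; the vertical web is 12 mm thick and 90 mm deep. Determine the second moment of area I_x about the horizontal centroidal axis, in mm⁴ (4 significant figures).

I_x ≈ 2.820 × 10⁶ mm⁴

Decompose the section into non-overlapping parts with the origin at the bottom-left of its bounding rectangle.
Flange: 110 × 18, A = 1 980 mm², y = 99 mm, Ī = 53 460 mm⁴.
Web: 12 × 90, A = 1 080 mm², y = 45 mm, Ī = 729 000 mm⁴.
Centroid: ȳ = ΣA·y / ΣA = 79.9412 mm.
Transfer each piece to the horizontal centroidal axis using Ī + A·d² with d = y − 79.9412:
  flange: d = 19.0588 mm → contributes +772 673 mm⁴
  web: d = -34.9412 mm → contributes +2 047 557 mm⁴
Total I = 2 820 229 mm⁴.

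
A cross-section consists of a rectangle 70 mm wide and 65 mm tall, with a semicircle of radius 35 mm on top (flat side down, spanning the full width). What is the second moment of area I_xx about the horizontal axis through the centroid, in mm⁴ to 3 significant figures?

I_xx ≈ 4.80 × 10⁶ mm⁴

Treat the section as a set of non-overlapping primitives; coordinates are from the bounding-box lower-left.
Rectangular body: 70 × 65, A = 4 550 mm², y = 32.5 mm, Ī = 1 601 979 mm⁴.
Semicircular cap: semicircle r = 35, A = 1924.2 mm², y = 79.854 mm, Ī = 164 704 mm⁴.
Centroid: ȳ = ΣA·y / ΣA = 46.574 mm.
Transfer each piece to the horizontal axis through the centroid using Ī + A·d² with d = y − 46.574:
  rectangular body: d = -14.074 mm → contributes +2 503 279 mm⁴
  semicircular cap: d = 33.28 mm → contributes +2 295 908 mm⁴
Total I = 4 799 187 mm⁴.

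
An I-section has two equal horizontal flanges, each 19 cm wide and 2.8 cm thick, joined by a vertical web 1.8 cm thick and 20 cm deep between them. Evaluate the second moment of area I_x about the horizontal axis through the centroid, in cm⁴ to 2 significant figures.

I_x ≈ 1.5 × 10⁴ cm⁴

Split into non-overlapping primitives; take the origin at the lower-left of the bounding box.
Bottom flange: 19 × 2.8, A = 53.2 cm², y = 1.4 cm, Ī = 34.76 cm⁴.
Web: 1.8 × 20, A = 36 cm², y = 12.8 cm, Ī = 1 200 cm⁴.
Top flange: 19 × 2.8, A = 53.2 cm², y = 24.2 cm, Ī = 34.76 cm⁴.
By symmetry the centroid is at mid-height, ȳ = 12.8 cm.
Transfer each piece to the horizontal axis through the centroid using Ī + A·d² with d = y − 12.8:
  bottom flange: d = -11.4 cm → contributes +6 949 cm⁴
  web: d = 0 cm → contributes +1 200 cm⁴
  top flange: d = 11.4 cm → contributes +6 949 cm⁴
Total I = 15 097 cm⁴.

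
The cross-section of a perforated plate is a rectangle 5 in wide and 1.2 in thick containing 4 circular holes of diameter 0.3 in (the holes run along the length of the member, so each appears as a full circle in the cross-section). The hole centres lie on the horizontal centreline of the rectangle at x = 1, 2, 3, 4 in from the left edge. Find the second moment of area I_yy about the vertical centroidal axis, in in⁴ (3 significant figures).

Break the section into simple shapes (no overlaps), measuring from the bottom-left corner of the bounding box.
Plate: 5 × 1.2, A = 6 in², x = 2.5 in, Ī = 12.5 in⁴.
Hole 1 (subtracted): ⌀0.3, A = 0.070686 in², x = 1 in, Ī = 0.00039761 in⁴.
Hole 2 (subtracted): ⌀0.3, A = 0.070686 in², x = 2 in, Ī = 0.00039761 in⁴.
Hole 3 (subtracted): ⌀0.3, A = 0.070686 in², x = 3 in, Ī = 0.00039761 in⁴.
Hole 4 (subtracted): ⌀0.3, A = 0.070686 in², x = 4 in, Ī = 0.00039761 in⁴.
By symmetry the centroid is at mid-width, x̄ = 2.5 in.
Transfer each piece to the vertical centroidal axis using Ī + A·d² with d = x − 2.5:
  plate: d = 0 in → contributes +12.5 in⁴
  hole 1: d = -1.5 in → contributes −0.15944 in⁴
  hole 2: d = -0.5 in → contributes −0.018069 in⁴
  hole 3: d = 0.5 in → contributes −0.018069 in⁴
  hole 4: d = 1.5 in → contributes −0.15944 in⁴
Total I = 12.145 in⁴.

I_yy ≈ 12.1 in⁴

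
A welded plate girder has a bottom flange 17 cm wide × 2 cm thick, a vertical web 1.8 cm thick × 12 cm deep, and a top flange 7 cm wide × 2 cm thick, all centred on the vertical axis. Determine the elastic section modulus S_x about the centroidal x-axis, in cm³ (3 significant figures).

Split into non-overlapping primitives; take the origin at the lower-left of the bounding box.
Bottom plate: 17 × 2, A = 34 cm², y = 1 cm, Ī = 11.333 cm⁴.
Web plate: 1.8 × 12, A = 21.6 cm², y = 8 cm, Ī = 259.2 cm⁴.
Top plate: 7 × 2, A = 14 cm², y = 15 cm, Ī = 4.6667 cm⁴.
Centroid: ȳ = ΣA·y / ΣA = 5.9885 cm.
Transfer each piece to the centroidal x-axis using Ī + A·d² with d = y − 5.9885:
  bottom plate: d = -4.9885 cm → contributes +857.43 cm⁴
  web plate: d = 2.0115 cm → contributes +346.6 cm⁴
  top plate: d = 9.0115 cm → contributes +1141.6 cm⁴
Total I = 2345.6 cm⁴.
Extreme fibre distance c = 10.011 cm; S = I/c = 234.29 cm³.

S_x ≈ 234 cm³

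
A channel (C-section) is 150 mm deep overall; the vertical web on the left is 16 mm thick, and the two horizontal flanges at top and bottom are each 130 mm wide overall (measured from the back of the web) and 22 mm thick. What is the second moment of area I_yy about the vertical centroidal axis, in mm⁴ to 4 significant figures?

I_yy ≈ 1.234 × 10⁷ mm⁴

Decompose the section into non-overlapping parts with the origin at the bottom-left of its bounding rectangle.
Web: 16 × 150, A = 2 400 mm², x = 8 mm, Ī = 51 200 mm⁴.
Top flange (beyond web): 114 × 22, A = 2 508 mm², x = 73 mm, Ī = 2 716 164 mm⁴.
Bottom flange (beyond web): 114 × 22, A = 2 508 mm², x = 73 mm, Ī = 2 716 164 mm⁴.
Centroid: x̄ = ΣA·x / ΣA = 51.9644 mm.
Transfer each piece to the vertical centroidal axis using Ī + A·d² with d = x − 51.9644:
  web: d = -43.9644 mm → contributes +4 690 085 mm⁴
  top flange (beyond web): d = 21.0356 mm → contributes +3 825 945 mm⁴
  bottom flange (beyond web): d = 21.0356 mm → contributes +3 825 945 mm⁴
Total I = 12 341 975 mm⁴.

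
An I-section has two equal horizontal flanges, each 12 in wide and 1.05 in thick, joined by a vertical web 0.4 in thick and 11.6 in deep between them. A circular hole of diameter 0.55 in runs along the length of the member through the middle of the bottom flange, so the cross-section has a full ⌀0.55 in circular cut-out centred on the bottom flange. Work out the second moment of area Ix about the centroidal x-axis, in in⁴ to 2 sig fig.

Treat the section as a set of non-overlapping primitives; coordinates are from the bounding-box lower-left.
Bottom flange: 12 × 1.05, A = 12.6 in², y = 0.525 in, Ī = 1.158 in⁴.
Web: 0.4 × 11.6, A = 4.64 in², y = 6.85 in, Ī = 52.03 in⁴.
Top flange: 12 × 1.05, A = 12.6 in², y = 13.18 in, Ī = 1.158 in⁴.
Hole (subtracted): ⌀0.55, A = 0.2376 in², y = 0.525 in, Ī = 0.004492 in⁴.
Centroid: ȳ = ΣA·y / ΣA = 6.901 in.
Transfer each piece to the centroidal x-axis using Ī + A·d² with d = y − 6.901:
  bottom flange: d = -6.376 in → contributes +513.4 in⁴
  web: d = -0.05076 in → contributes +52.04 in⁴
  top flange: d = 6.274 in → contributes +497.2 in⁴
  hole: d = -6.376 in → contributes −9.662 in⁴
Total I = 1 053 in⁴.

Ix ≈ 1100 in⁴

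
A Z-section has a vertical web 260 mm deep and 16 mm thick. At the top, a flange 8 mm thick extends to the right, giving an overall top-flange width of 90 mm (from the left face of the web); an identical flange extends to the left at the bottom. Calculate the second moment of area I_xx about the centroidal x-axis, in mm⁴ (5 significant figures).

I_xx ≈ 4.2238 × 10⁷ mm⁴

Decompose the section into non-overlapping parts with the origin at the bottom-left of its bounding rectangle.
Web: 16 × 260, A = 4 160 mm², y = 130 mm, Ī = 23 434 667 mm⁴.
Top flange (beyond web): 74 × 8, A = 592 mm², y = 256 mm, Ī = 3157.333 mm⁴.
Bottom flange (beyond web): 74 × 8, A = 592 mm², y = 4 mm, Ī = 3157.333 mm⁴.
Centroid: ȳ = ΣA·y / ΣA = 130 mm.
Transfer each piece to the centroidal x-axis using Ī + A·d² with d = y − 130:
  web: d = 0 mm → contributes +23 434 667 mm⁴
  top flange (beyond web): d = 126 mm → contributes +9 401 749 mm⁴
  bottom flange (beyond web): d = -126 mm → contributes +9 401 749 mm⁴
Total I = 42 238 165 mm⁴.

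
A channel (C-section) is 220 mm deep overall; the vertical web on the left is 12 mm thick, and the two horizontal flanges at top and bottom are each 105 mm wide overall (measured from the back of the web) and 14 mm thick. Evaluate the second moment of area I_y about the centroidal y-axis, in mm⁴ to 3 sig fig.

I_y ≈ 5.52 × 10⁶ mm⁴

Break the section into simple shapes (no overlaps), measuring from the bottom-left corner of the bounding box.
Web: 12 × 220, A = 2 640 mm², x = 6 mm, Ī = 31 680 mm⁴.
Top flange (beyond web): 93 × 14, A = 1 302 mm², x = 58.5 mm, Ī = 938 417 mm⁴.
Bottom flange (beyond web): 93 × 14, A = 1 302 mm², x = 58.5 mm, Ī = 938 417 mm⁴.
Centroid: x̄ = ΣA·x / ΣA = 32.07 mm.
Transfer each piece to the centroidal y-axis using Ī + A·d² with d = x − 32.07:
  web: d = -26.07 mm → contributes +1 825 914 mm⁴
  top flange (beyond web): d = 26.43 mm → contributes +1 847 936 mm⁴
  bottom flange (beyond web): d = 26.43 mm → contributes +1 847 936 mm⁴
Total I = 5 521 786 mm⁴.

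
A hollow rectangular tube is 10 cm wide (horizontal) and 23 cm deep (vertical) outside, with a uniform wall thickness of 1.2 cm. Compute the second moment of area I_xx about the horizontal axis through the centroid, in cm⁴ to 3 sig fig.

Break the section into simple shapes (no overlaps), measuring from the bottom-left corner of the bounding box.
Outer rectangle: 10 × 23, A = 230 cm², y = 11.5 cm, Ī = 10 139 cm⁴.
Inner void (subtracted): 7.6 × 20.6, A = 156.56 cm², y = 11.5 cm, Ī = 5536.5 cm⁴.
By symmetry the centroid is at mid-height, ȳ = 11.5 cm.
All pieces are centred on the horizontal axis through the centroid, so I = ΣĪ (holes subtracted) = 4602.7 cm⁴.

I_xx ≈ 4600 cm⁴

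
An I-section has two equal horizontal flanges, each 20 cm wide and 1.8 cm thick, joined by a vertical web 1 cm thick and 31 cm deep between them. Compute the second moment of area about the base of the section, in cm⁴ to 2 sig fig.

Break the section into simple shapes (no overlaps), measuring from the bottom-left corner of the bounding box.
Bottom flange: 20 × 1.8, A = 36 cm², y = 0.9 cm, Ī = 9.72 cm⁴.
Web: 1 × 31, A = 31 cm², y = 17.3 cm, Ī = 2 483 cm⁴.
Top flange: 20 × 1.8, A = 36 cm², y = 33.7 cm, Ī = 9.72 cm⁴.
Transfer each piece to the bottom edge using Ī + A·d² with d = y − 0:
  bottom flange: d = 0.9 cm → contributes +38.88 cm⁴
  web: d = 17.3 cm → contributes +11 761 cm⁴
  top flange: d = 33.7 cm → contributes +40 895 cm⁴
Total I = 52 694 cm⁴.

I_base ≈ 5.3 × 10⁴ cm⁴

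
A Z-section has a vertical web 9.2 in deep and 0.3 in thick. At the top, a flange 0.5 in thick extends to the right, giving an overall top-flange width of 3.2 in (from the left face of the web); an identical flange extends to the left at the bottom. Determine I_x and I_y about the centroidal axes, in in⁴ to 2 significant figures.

Break the section into simple shapes (no overlaps), measuring from the bottom-left corner of the bounding box.
Web: 0.3 × 9.2, A = 2.76 in², y = 4.6 in, Ī = 19.47 in⁴.
Top flange (beyond web): 2.9 × 0.5, A = 1.45 in², y = 8.95 in, Ī = 0.03021 in⁴.
Bottom flange (beyond web): 2.9 × 0.5, A = 1.45 in², y = 0.25 in, Ī = 0.03021 in⁴.
Centroid: ȳ = ΣA·y / ΣA = 4.6 in.
Transfer each piece to the centroidal x-axis using Ī + A·d² with d = y − 4.6:
  web: d = 0 in → contributes +19.47 in⁴
  top flange (beyond web): d = 4.35 in → contributes +27.47 in⁴
  bottom flange (beyond web): d = -4.35 in → contributes +27.47 in⁴
Total I = 74.4 in⁴.
For the y-axis: x̄ = 3.05 in.
Repeating about the centroidal y-axis gives I_y = 9.477 in⁴.

I_x ≈ 74 in⁴, I_y ≈ 9.5 in⁴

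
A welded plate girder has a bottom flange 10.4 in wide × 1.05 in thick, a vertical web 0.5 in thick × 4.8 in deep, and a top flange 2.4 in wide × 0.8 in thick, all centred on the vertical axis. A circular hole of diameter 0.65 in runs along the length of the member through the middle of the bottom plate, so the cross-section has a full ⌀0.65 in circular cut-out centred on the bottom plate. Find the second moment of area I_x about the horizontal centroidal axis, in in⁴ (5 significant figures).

I_x ≈ 67.406 in⁴

Treat the section as a set of non-overlapping primitives; coordinates are from the bounding-box lower-left.
Bottom plate: 10.4 × 1.05, A = 10.92 in², y = 0.525 in, Ī = 1.003275 in⁴.
Web plate: 0.5 × 4.8, A = 2.4 in², y = 3.45 in, Ī = 4.608 in⁴.
Top plate: 2.4 × 0.8, A = 1.92 in², y = 6.25 in, Ī = 0.1024 in⁴.
Hole (subtracted): ⌀0.65, A = 0.3318307 in², y = 0.525 in, Ī = 0.008762405 in⁴.
Centroid: ȳ = ΣA·y / ΣA = 1.733197 in.
Transfer each piece to the horizontal centroidal axis using Ī + A·d² with d = y − 1.733197:
  bottom plate: d = -1.208197 in → contributes +16.94363 in⁴
  web plate: d = 1.716803 in → contributes +11.68179 in⁴
  top plate: d = 4.516803 in → contributes +39.2733 in⁴
  hole: d = -1.208197 in → contributes −0.4931487 in⁴
Total I = 67.40557 in⁴.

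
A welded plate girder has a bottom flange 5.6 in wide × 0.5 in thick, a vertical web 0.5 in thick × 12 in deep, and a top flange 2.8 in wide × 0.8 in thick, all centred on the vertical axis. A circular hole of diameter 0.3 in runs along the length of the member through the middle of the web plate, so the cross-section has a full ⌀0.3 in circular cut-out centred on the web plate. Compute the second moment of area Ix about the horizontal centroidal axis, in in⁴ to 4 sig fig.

Ix ≈ 272.4 in⁴

Decompose the section into non-overlapping parts with the origin at the bottom-left of its bounding rectangle.
Bottom plate: 5.6 × 0.5, A = 2.8 in², y = 0.25 in, Ī = 0.0583333 in⁴.
Web plate: 0.5 × 12, A = 6 in², y = 6.5 in, Ī = 72 in⁴.
Top plate: 2.8 × 0.8, A = 2.24 in², y = 12.9 in, Ī = 0.119467 in⁴.
Hole (subtracted): ⌀0.3, A = 0.0706858 in², y = 6.5 in, Ī = 0.000397608 in⁴.
Centroid: ȳ = ΣA·y / ΣA = 6.21156 in.
Transfer each piece to the horizontal centroidal axis using Ī + A·d² with d = y − 6.21156:
  bottom plate: d = -5.96156 in → contributes +99.5709 in⁴
  web plate: d = 0.288441 in → contributes +72.4992 in⁴
  top plate: d = 6.68844 in → contributes +100.326 in⁴
  hole: d = 0.288441 in → contributes −0.00627854 in⁴
Total I = 272.39 in⁴.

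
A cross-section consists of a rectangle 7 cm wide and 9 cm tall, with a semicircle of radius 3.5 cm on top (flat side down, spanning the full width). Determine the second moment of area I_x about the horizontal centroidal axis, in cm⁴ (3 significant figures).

Decompose the section into non-overlapping parts with the origin at the bottom-left of its bounding rectangle.
Rectangular body: 7 × 9, A = 63 cm², y = 4.5 cm, Ī = 425.25 cm⁴.
Semicircular cap: semicircle r = 3.5, A = 19.242 cm², y = 10.485 cm, Ī = 16.47 cm⁴.
Centroid: ȳ = ΣA·y / ΣA = 5.9004 cm.
Transfer each piece to the horizontal centroidal axis using Ī + A·d² with d = y − 5.9004:
  rectangular body: d = -1.4004 cm → contributes +548.8 cm⁴
  semicircular cap: d = 4.585 cm → contributes +420.99 cm⁴
Total I = 969.79 cm⁴.

I_x ≈ 970 cm⁴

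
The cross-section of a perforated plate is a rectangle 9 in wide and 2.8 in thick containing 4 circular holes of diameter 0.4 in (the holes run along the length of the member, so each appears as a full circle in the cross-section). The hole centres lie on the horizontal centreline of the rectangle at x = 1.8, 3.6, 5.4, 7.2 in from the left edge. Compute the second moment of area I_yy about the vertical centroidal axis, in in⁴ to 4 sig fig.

I_yy ≈ 168.1 in⁴

Treat the section as a set of non-overlapping primitives; coordinates are from the bounding-box lower-left.
Plate: 9 × 2.8, A = 25.2 in², x = 4.5 in, Ī = 170.1 in⁴.
Hole 1 (subtracted): ⌀0.4, A = 0.125664 in², x = 1.8 in, Ī = 0.00125664 in⁴.
Hole 2 (subtracted): ⌀0.4, A = 0.125664 in², x = 3.6 in, Ī = 0.00125664 in⁴.
Hole 3 (subtracted): ⌀0.4, A = 0.125664 in², x = 5.4 in, Ī = 0.00125664 in⁴.
Hole 4 (subtracted): ⌀0.4, A = 0.125664 in², x = 7.2 in, Ī = 0.00125664 in⁴.
By symmetry the centroid is at mid-width, x̄ = 4.5 in.
Transfer each piece to the vertical centroidal axis using Ī + A·d² with d = x − 4.5:
  plate: d = 0 in → contributes +170.1 in⁴
  hole 1: d = -2.7 in → contributes −0.917345 in⁴
  hole 2: d = -0.9 in → contributes −0.103044 in⁴
  hole 3: d = 0.9 in → contributes −0.103044 in⁴
  hole 4: d = 2.7 in → contributes −0.917345 in⁴
Total I = 168.059 in⁴.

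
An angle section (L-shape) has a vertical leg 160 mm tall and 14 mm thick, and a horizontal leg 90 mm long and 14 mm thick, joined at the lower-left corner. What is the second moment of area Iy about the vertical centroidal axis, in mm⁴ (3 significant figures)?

Iy ≈ 2.01 × 10⁶ mm⁴

Decompose the section into non-overlapping parts with the origin at the bottom-left of its bounding rectangle.
Vertical leg: 14 × 160, A = 2 240 mm², x = 7 mm, Ī = 36 587 mm⁴.
Horizontal leg (remainder): 76 × 14, A = 1 064 mm², x = 52 mm, Ī = 512 139 mm⁴.
Centroid: x̄ = ΣA·x / ΣA = 21.492 mm.
Transfer each piece to the vertical centroidal axis using Ī + A·d² with d = x − 21.492:
  vertical leg: d = -14.492 mm → contributes +506 996 mm⁴
  horizontal leg (remainder): d = 30.508 mm → contributes +1 502 475 mm⁴
Total I = 2 009 471 mm⁴.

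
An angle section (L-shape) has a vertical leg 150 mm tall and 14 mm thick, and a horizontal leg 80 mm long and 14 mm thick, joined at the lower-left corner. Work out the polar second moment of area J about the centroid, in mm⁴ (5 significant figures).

J ≈ 8.3160 × 10⁶ mm⁴

Split into non-overlapping primitives; take the origin at the lower-left of the bounding box.
Vertical leg: 14 × 150, A = 2 100 mm², y = 75 mm, Ī = 3 937 500 mm⁴.
Horizontal leg (remainder): 66 × 14, A = 924 mm², y = 7 mm, Ī = 15 092 mm⁴.
Centroid: ȳ = ΣA·y / ΣA = 54.22222 mm.
Transfer each piece to the centroidal x-axis using Ī + A·d² with d = y − 54.22222:
  vertical leg: d = 20.77778 mm → contributes +4 844 104 mm⁴
  horizontal leg (remainder): d = -47.22222 mm → contributes +2 075 555 mm⁴
Total I = 6 919 659 mm⁴.
For the y-axis: x̄ = 19.22222 mm.
Repeating about the centroidal y-axis gives I_y = 1 396 379 mm⁴.
Polar second moment: J = I_x + I_y = 8 316 037 mm⁴.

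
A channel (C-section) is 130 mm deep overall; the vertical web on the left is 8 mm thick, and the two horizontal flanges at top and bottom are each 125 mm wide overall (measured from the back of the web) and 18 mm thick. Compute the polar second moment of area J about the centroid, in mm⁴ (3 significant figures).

Break the section into simple shapes (no overlaps), measuring from the bottom-left corner of the bounding box.
Web: 8 × 130, A = 1 040 mm², y = 65 mm, Ī = 1 464 667 mm⁴.
Top flange (beyond web): 117 × 18, A = 2 106 mm², y = 121 mm, Ī = 56 862 mm⁴.
Bottom flange (beyond web): 117 × 18, A = 2 106 mm², y = 9 mm, Ī = 56 862 mm⁴.
By symmetry the centroid is at mid-height, ȳ = 65 mm.
Transfer each piece to the centroidal x-axis using Ī + A·d² with d = y − 65:
  web: d = 0 mm → contributes +1 464 667 mm⁴
  top flange (beyond web): d = 56 mm → contributes +6 661 278 mm⁴
  bottom flange (beyond web): d = -56 mm → contributes +6 661 278 mm⁴
Total I = 14 787 223 mm⁴.
For the y-axis: x̄ = 54.124 mm.
Repeating about the centroidal y-axis gives I_y = 8 068 430 mm⁴.
Polar second moment: J = I_x + I_y = 22 855 653 mm⁴.

J ≈ 2.29 × 10⁷ mm⁴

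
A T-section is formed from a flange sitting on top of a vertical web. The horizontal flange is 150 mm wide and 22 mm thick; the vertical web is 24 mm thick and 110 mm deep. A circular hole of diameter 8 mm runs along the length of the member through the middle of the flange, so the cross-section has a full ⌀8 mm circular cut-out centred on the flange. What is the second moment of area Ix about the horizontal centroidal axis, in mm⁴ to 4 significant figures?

Ix ≈ 9.140 × 10⁶ mm⁴

Treat the section as a set of non-overlapping primitives; coordinates are from the bounding-box lower-left.
Flange: 150 × 22, A = 3 300 mm², y = 121 mm, Ī = 133 100 mm⁴.
Web: 24 × 110, A = 2 640 mm², y = 55 mm, Ī = 2 662 000 mm⁴.
Hole (subtracted): ⌀8, A = 50.2655 mm², y = 121 mm, Ī = 201.062 mm⁴.
Centroid: ȳ = ΣA·y / ΣA = 91.4163 mm.
Transfer each piece to the horizontal centroidal axis using Ī + A·d² with d = y − 91.4163:
  flange: d = 29.5837 mm → contributes +3 021 240 mm⁴
  web: d = -36.4163 mm → contributes +6 163 032 mm⁴
  hole: d = 29.5837 mm → contributes −44193.1 mm⁴
Total I = 9 140 079 mm⁴.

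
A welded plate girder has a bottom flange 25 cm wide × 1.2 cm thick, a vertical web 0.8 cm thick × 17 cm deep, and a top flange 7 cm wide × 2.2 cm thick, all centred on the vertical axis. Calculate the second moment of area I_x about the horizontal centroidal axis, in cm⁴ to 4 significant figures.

I_x ≈ 3975 cm⁴

Split into non-overlapping primitives; take the origin at the lower-left of the bounding box.
Bottom plate: 25 × 1.2, A = 30 cm², y = 0.6 cm, Ī = 3.6 cm⁴.
Web plate: 0.8 × 17, A = 13.6 cm², y = 9.7 cm, Ī = 327.533 cm⁴.
Top plate: 7 × 2.2, A = 15.4 cm², y = 19.3 cm, Ī = 6.21133 cm⁴.
Centroid: ȳ = ΣA·y / ΣA = 7.57864 cm.
Transfer each piece to the horizontal centroidal axis using Ī + A·d² with d = y − 7.57864:
  bottom plate: d = -6.97864 cm → contributes +1464.64 cm⁴
  web plate: d = 2.12136 cm → contributes +388.735 cm⁴
  top plate: d = 11.7214 cm → contributes +2122.02 cm⁴
Total I = 3975.4 cm⁴.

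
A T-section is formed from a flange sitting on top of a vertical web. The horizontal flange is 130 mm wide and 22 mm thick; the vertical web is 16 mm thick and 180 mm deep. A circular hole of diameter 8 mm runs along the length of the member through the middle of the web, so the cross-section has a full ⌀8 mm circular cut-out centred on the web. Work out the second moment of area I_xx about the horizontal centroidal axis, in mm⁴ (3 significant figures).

I_xx ≈ 2.24 × 10⁷ mm⁴

Treat the section as a set of non-overlapping primitives; coordinates are from the bounding-box lower-left.
Flange: 130 × 22, A = 2 860 mm², y = 191 mm, Ī = 115 353 mm⁴.
Web: 16 × 180, A = 2 880 mm², y = 90 mm, Ī = 7 776 000 mm⁴.
Hole (subtracted): ⌀8, A = 50.265 mm², y = 90 mm, Ī = 201.06 mm⁴.
Centroid: ȳ = ΣA·y / ΣA = 140.77 mm.
Transfer each piece to the horizontal centroidal axis using Ī + A·d² with d = y − 140.77:
  flange: d = 50.231 mm → contributes +7 331 680 mm⁴
  web: d = -50.769 mm → contributes +15 199 066 mm⁴
  hole: d = -50.769 mm → contributes −129 758 mm⁴
Total I = 22 400 987 mm⁴.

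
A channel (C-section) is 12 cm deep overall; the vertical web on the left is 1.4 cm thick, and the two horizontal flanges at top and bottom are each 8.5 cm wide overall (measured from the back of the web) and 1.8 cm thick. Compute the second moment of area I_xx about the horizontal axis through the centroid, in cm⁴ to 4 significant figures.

Treat the section as a set of non-overlapping primitives; coordinates are from the bounding-box lower-left.
Web: 1.4 × 12, A = 16.8 cm², y = 6 cm, Ī = 201.6 cm⁴.
Top flange (beyond web): 7.1 × 1.8, A = 12.78 cm², y = 11.1 cm, Ī = 3.4506 cm⁴.
Bottom flange (beyond web): 7.1 × 1.8, A = 12.78 cm², y = 0.9 cm, Ī = 3.4506 cm⁴.
By symmetry the centroid is at mid-height, ȳ = 6 cm.
Transfer each piece to the horizontal axis through the centroid using Ī + A·d² with d = y − 6:
  web: d = 0 cm → contributes +201.6 cm⁴
  top flange (beyond web): d = 5.1 cm → contributes +335.858 cm⁴
  bottom flange (beyond web): d = -5.1 cm → contributes +335.858 cm⁴
Total I = 873.317 cm⁴.

I_xx ≈ 873.3 cm⁴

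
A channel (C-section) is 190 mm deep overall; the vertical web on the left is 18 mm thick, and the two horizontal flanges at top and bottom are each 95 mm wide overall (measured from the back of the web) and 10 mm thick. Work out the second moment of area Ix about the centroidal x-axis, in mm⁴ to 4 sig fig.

Ix ≈ 2.278 × 10⁷ mm⁴

Split into non-overlapping primitives; take the origin at the lower-left of the bounding box.
Web: 18 × 190, A = 3 420 mm², y = 95 mm, Ī = 10 288 500 mm⁴.
Top flange (beyond web): 77 × 10, A = 770 mm², y = 185 mm, Ī = 6416.67 mm⁴.
Bottom flange (beyond web): 77 × 10, A = 770 mm², y = 5 mm, Ī = 6416.67 mm⁴.
By symmetry the centroid is at mid-height, ȳ = 95 mm.
Transfer each piece to the centroidal x-axis using Ī + A·d² with d = y − 95:
  web: d = 0 mm → contributes +10 288 500 mm⁴
  top flange (beyond web): d = 90 mm → contributes +6 243 417 mm⁴
  bottom flange (beyond web): d = -90 mm → contributes +6 243 417 mm⁴
Total I = 22 775 333 mm⁴.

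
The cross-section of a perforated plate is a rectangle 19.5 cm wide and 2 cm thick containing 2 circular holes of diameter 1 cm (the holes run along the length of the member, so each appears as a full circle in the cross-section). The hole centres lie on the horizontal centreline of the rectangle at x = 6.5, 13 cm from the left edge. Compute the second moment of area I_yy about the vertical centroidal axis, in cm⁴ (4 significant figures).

Split into non-overlapping primitives; take the origin at the lower-left of the bounding box.
Plate: 19.5 × 2, A = 39 cm², x = 9.75 cm, Ī = 1235.81 cm⁴.
Hole 1 (subtracted): ⌀1, A = 0.785398 cm², x = 6.5 cm, Ī = 0.0490874 cm⁴.
Hole 2 (subtracted): ⌀1, A = 0.785398 cm², x = 13 cm, Ī = 0.0490874 cm⁴.
By symmetry the centroid is at mid-width, x̄ = 9.75 cm.
Transfer each piece to the vertical centroidal axis using Ī + A·d² with d = x − 9.75:
  plate: d = 0 cm → contributes +1235.81 cm⁴
  hole 1: d = -3.25 cm → contributes −8.34486 cm⁴
  hole 2: d = 3.25 cm → contributes −8.34486 cm⁴
Total I = 1219.12 cm⁴.

I_yy ≈ 1219 cm⁴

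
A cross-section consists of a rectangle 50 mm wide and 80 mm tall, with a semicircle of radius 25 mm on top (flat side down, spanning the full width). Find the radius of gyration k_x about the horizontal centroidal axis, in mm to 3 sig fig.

k_x ≈ 29.0 mm

Decompose the section into non-overlapping parts with the origin at the bottom-left of its bounding rectangle.
Rectangular body: 50 × 80, A = 4 000 mm², y = 40 mm, Ī = 2 133 333 mm⁴.
Semicircular cap: semicircle r = 25, A = 981.75 mm², y = 90.61 mm, Ī = 42 874 mm⁴.
Centroid: ȳ = ΣA·y / ΣA = 49.974 mm.
Transfer each piece to the horizontal centroidal axis using Ī + A·d² with d = y − 49.974:
  rectangular body: d = -9.9737 mm → contributes +2 531 234 mm⁴
  semicircular cap: d = 40.637 mm → contributes +1 664 067 mm⁴
Total I = 4 195 301 mm⁴.
Radius of gyration: k = √(I/A) = √(4 195 301 / 4981.7) = 29.02 mm.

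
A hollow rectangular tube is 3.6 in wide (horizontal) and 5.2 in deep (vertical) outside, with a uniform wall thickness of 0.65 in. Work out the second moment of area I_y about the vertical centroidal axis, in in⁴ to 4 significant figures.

Treat the section as a set of non-overlapping primitives; coordinates are from the bounding-box lower-left.
Outer rectangle: 3.6 × 5.2, A = 18.72 in², x = 1.8 in, Ī = 20.2176 in⁴.
Inner void (subtracted): 2.3 × 3.9, A = 8.97 in², x = 1.8 in, Ī = 3.95428 in⁴.
By symmetry the centroid is at mid-width, x̄ = 1.8 in.
All pieces are centred on the vertical centroidal axis, so I = ΣĪ (holes subtracted) = 16.2633 in⁴.

I_y ≈ 16.26 in⁴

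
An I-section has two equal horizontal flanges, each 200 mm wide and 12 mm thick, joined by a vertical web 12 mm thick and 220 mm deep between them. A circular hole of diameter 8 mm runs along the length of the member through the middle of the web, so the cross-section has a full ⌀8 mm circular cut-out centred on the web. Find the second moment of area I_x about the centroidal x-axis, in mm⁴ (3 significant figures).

I_x ≈ 7.53 × 10⁷ mm⁴

Treat the section as a set of non-overlapping primitives; coordinates are from the bounding-box lower-left.
Bottom flange: 200 × 12, A = 2 400 mm², y = 6 mm, Ī = 28 800 mm⁴.
Web: 12 × 220, A = 2 640 mm², y = 122 mm, Ī = 10 648 000 mm⁴.
Top flange: 200 × 12, A = 2 400 mm², y = 238 mm, Ī = 28 800 mm⁴.
Hole (subtracted): ⌀8, A = 50.265 mm², y = 122 mm, Ī = 201.06 mm⁴.
By symmetry the centroid is at mid-height, ȳ = 122 mm.
Transfer each piece to the centroidal x-axis using Ī + A·d² with d = y − 122:
  bottom flange: d = -116 mm → contributes +32 323 200 mm⁴
  web: d = 0 mm → contributes +10 648 000 mm⁴
  top flange: d = 116 mm → contributes +32 323 200 mm⁴
  hole: d = 0 mm → contributes −201.06 mm⁴
Total I = 75 294 199 mm⁴.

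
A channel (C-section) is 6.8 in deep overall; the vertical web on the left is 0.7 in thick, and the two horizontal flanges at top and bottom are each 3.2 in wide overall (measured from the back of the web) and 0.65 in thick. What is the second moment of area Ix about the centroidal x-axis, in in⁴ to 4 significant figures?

Ix ≈ 49.19 in⁴

Split into non-overlapping primitives; take the origin at the lower-left of the bounding box.
Web: 0.7 × 6.8, A = 4.76 in², y = 3.4 in, Ī = 18.3419 in⁴.
Top flange (beyond web): 2.5 × 0.65, A = 1.625 in², y = 6.475 in, Ī = 0.0572135 in⁴.
Bottom flange (beyond web): 2.5 × 0.65, A = 1.625 in², y = 0.325 in, Ī = 0.0572135 in⁴.
By symmetry the centroid is at mid-height, ȳ = 3.4 in.
Transfer each piece to the centroidal x-axis using Ī + A·d² with d = y − 3.4:
  web: d = 0 in → contributes +18.3419 in⁴
  top flange (beyond web): d = 3.075 in → contributes +15.4226 in⁴
  bottom flange (beyond web): d = -3.075 in → contributes +15.4226 in⁴
Total I = 49.1871 in⁴.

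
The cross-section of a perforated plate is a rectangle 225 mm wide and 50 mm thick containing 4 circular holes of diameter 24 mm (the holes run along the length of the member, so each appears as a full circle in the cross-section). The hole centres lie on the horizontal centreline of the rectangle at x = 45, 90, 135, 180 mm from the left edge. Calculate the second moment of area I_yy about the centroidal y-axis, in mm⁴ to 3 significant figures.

I_yy ≈ 4.28 × 10⁷ mm⁴

Treat the section as a set of non-overlapping primitives; coordinates are from the bounding-box lower-left.
Plate: 225 × 50, A = 11 250 mm², x = 112.5 mm, Ī = 47 460 938 mm⁴.
Hole 1 (subtracted): ⌀24, A = 452.39 mm², x = 45 mm, Ī = 16 286 mm⁴.
Hole 2 (subtracted): ⌀24, A = 452.39 mm², x = 90 mm, Ī = 16 286 mm⁴.
Hole 3 (subtracted): ⌀24, A = 452.39 mm², x = 135 mm, Ī = 16 286 mm⁴.
Hole 4 (subtracted): ⌀24, A = 452.39 mm², x = 180 mm, Ī = 16 286 mm⁴.
By symmetry the centroid is at mid-width, x̄ = 112.5 mm.
Transfer each piece to the centroidal y-axis using Ī + A·d² with d = x − 112.5:
  plate: d = 0 mm → contributes +47 460 938 mm⁴
  hole 1: d = -67.5 mm → contributes −2 077 485 mm⁴
  hole 2: d = -22.5 mm → contributes −245 308 mm⁴
  hole 3: d = 22.5 mm → contributes −245 308 mm⁴
  hole 4: d = 67.5 mm → contributes −2 077 485 mm⁴
Total I = 42 815 351 mm⁴.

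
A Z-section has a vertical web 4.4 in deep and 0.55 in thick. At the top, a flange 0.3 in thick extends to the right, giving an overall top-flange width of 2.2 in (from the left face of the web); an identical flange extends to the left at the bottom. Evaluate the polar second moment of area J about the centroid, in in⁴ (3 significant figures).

Break the section into simple shapes (no overlaps), measuring from the bottom-left corner of the bounding box.
Web: 0.55 × 4.4, A = 2.42 in², y = 2.2 in, Ī = 3.9043 in⁴.
Top flange (beyond web): 1.65 × 0.3, A = 0.495 in², y = 4.25 in, Ī = 0.0037125 in⁴.
Bottom flange (beyond web): 1.65 × 0.3, A = 0.495 in², y = 0.15 in, Ī = 0.0037125 in⁴.
Centroid: ȳ = ΣA·y / ΣA = 2.2 in.
Transfer each piece to the centroidal x-axis using Ī + A·d² with d = y − 2.2:
  web: d = 0 in → contributes +3.9043 in⁴
  top flange (beyond web): d = 2.05 in → contributes +2.084 in⁴
  bottom flange (beyond web): d = -2.05 in → contributes +2.084 in⁴
Total I = 8.0722 in⁴.
For the y-axis: x̄ = 1.925 in.
Repeating about the centroidal y-axis gives I_y = 1.4835 in⁴.
Polar second moment: J = I_x + I_y = 9.5557 in⁴.

J ≈ 9.56 in⁴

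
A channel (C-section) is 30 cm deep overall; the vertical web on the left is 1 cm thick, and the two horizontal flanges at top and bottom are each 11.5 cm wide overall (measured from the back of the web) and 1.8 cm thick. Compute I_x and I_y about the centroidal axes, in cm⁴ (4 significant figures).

I_x ≈ 9775 cm⁴, I_y ≈ 902.8 cm⁴

Break the section into simple shapes (no overlaps), measuring from the bottom-left corner of the bounding box.
Web: 1 × 30, A = 30 cm², y = 15 cm, Ī = 2 250 cm⁴.
Top flange (beyond web): 10.5 × 1.8, A = 18.9 cm², y = 29.1 cm, Ī = 5.103 cm⁴.
Bottom flange (beyond web): 10.5 × 1.8, A = 18.9 cm², y = 0.9 cm, Ī = 5.103 cm⁴.
By symmetry the centroid is at mid-height, ȳ = 15 cm.
Transfer each piece to the centroidal x-axis using Ī + A·d² with d = y − 15:
  web: d = 0 cm → contributes +2 250 cm⁴
  top flange (beyond web): d = 14.1 cm → contributes +3762.61 cm⁴
  bottom flange (beyond web): d = -14.1 cm → contributes +3762.61 cm⁴
Total I = 9775.22 cm⁴.
For the y-axis: x̄ = 3.70575 cm.
Repeating about the centroidal y-axis gives I_y = 902.78 cm⁴.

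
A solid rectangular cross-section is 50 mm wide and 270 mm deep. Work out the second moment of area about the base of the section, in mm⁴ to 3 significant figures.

I_base ≈ 3.28 × 10⁸ mm⁴

The section: 50 × 270, A = 13 500 mm², y = 135 mm, Ī = 82 012 500 mm⁴.
Transfer it to the bottom edge using Ī + A·d² with d = y − 0:
  the section: d = 135 mm → contributes +328 050 000 mm⁴
Total I = 328 050 000 mm⁴.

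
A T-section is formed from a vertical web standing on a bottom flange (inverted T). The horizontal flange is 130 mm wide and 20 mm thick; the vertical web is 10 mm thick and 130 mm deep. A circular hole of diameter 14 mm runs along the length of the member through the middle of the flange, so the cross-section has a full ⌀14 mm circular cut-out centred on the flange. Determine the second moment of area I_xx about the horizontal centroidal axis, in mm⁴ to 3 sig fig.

I_xx ≈ 6.69 × 10⁶ mm⁴

Treat the section as a set of non-overlapping primitives; coordinates are from the bounding-box lower-left.
Flange: 130 × 20, A = 2 600 mm², y = 10 mm, Ī = 86 667 mm⁴.
Web: 10 × 130, A = 1 300 mm², y = 85 mm, Ī = 1 830 833 mm⁴.
Hole (subtracted): ⌀14, A = 153.94 mm², y = 10 mm, Ī = 1885.7 mm⁴.
Centroid: ȳ = ΣA·y / ΣA = 36.027 mm.
Transfer each piece to the horizontal centroidal axis using Ī + A·d² with d = y − 36.027:
  flange: d = -26.027 mm → contributes +1 847 964 mm⁴
  web: d = 48.973 mm → contributes +4 948 652 mm⁴
  hole: d = -26.027 mm → contributes −106 167 mm⁴
Total I = 6 690 449 mm⁴.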